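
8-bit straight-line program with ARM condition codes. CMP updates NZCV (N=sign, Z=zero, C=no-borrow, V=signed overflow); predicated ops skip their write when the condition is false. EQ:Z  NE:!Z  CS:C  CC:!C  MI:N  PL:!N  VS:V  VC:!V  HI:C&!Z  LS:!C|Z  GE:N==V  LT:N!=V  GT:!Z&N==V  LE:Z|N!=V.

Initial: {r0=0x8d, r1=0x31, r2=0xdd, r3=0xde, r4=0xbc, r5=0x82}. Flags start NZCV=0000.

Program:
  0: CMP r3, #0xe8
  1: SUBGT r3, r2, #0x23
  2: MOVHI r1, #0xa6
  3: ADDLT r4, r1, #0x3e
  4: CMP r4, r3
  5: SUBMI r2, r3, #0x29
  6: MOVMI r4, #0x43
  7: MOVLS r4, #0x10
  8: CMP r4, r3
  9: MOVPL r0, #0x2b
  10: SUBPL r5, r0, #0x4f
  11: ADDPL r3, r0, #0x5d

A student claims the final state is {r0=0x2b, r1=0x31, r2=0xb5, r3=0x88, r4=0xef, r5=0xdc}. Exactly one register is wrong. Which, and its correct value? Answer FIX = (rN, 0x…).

[0] flags=1000 → (cmp)
[1] flags=1000 GT?F → skip
[2] flags=1000 HI?F → skip
[3] flags=1000 LT?T → r4=0x6f
[4] flags=1001 → (cmp)
[5] flags=1001 MI?T → r2=0xb5
[6] flags=1001 MI?T → r4=0x43
[7] flags=1001 LS?T → r4=0x10
[8] flags=0000 → (cmp)
[9] flags=0000 PL?T → r0=0x2b
[10] flags=0000 PL?T → r5=0xdc
[11] flags=0000 PL?T → r3=0x88

FIX = (r4, 0x10)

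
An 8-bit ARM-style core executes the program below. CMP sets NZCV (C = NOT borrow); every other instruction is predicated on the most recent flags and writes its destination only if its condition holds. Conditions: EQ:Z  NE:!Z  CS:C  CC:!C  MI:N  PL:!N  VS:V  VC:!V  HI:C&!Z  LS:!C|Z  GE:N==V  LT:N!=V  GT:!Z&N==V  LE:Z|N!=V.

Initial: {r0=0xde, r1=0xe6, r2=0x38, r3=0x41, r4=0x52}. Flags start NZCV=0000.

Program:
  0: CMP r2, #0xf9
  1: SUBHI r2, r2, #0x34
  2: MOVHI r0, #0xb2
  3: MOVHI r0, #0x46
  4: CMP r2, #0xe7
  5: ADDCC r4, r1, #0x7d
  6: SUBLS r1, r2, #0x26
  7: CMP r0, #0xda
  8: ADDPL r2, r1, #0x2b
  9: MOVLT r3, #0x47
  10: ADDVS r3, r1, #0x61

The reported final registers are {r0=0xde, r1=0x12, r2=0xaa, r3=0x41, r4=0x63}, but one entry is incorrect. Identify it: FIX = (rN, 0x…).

FIX = (r2, 0x3d)

[0] flags=0000 → (cmp)
[1] flags=0000 HI?F → skip
[2] flags=0000 HI?F → skip
[3] flags=0000 HI?F → skip
[4] flags=0000 → (cmp)
[5] flags=0000 CC?T → r4=0x63
[6] flags=0000 LS?T → r1=0x12
[7] flags=0010 → (cmp)
[8] flags=0010 PL?T → r2=0x3d
[9] flags=0010 LT?F → skip
[10] flags=0010 VS?F → skip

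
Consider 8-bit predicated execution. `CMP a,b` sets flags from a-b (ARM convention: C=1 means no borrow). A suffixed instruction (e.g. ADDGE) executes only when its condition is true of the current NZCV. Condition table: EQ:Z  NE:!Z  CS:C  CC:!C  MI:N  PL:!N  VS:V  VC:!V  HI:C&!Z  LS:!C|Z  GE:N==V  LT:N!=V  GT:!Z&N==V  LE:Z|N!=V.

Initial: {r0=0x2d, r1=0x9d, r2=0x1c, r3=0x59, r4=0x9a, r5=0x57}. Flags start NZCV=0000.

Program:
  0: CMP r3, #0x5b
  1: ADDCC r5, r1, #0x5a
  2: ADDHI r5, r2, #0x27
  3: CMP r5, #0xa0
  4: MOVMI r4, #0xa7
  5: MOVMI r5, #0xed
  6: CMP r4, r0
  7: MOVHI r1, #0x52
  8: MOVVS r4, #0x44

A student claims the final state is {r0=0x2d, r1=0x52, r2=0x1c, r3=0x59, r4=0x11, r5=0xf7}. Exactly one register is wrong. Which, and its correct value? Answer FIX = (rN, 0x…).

FIX = (r4, 0x44)

[0] flags=1000 → (cmp)
[1] flags=1000 CC?T → r5=0xf7
[2] flags=1000 HI?F → skip
[3] flags=0010 → (cmp)
[4] flags=0010 MI?F → skip
[5] flags=0010 MI?F → skip
[6] flags=0011 → (cmp)
[7] flags=0011 HI?T → r1=0x52
[8] flags=0011 VS?T → r4=0x44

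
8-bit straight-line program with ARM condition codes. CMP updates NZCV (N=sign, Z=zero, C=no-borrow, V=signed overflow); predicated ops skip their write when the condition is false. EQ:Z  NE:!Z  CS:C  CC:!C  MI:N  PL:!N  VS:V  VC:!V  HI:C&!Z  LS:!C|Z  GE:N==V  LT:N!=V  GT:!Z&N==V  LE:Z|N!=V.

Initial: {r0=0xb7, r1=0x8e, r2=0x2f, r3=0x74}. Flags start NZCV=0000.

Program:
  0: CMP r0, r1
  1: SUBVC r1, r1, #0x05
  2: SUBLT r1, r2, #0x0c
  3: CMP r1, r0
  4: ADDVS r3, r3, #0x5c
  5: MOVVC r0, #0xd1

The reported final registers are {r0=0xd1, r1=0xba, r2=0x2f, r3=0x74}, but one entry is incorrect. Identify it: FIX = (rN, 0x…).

[0] flags=0010 → (cmp)
[1] flags=0010 VC?T → r1=0x89
[2] flags=0010 LT?F → skip
[3] flags=1000 → (cmp)
[4] flags=1000 VS?F → skip
[5] flags=1000 VC?T → r0=0xd1

FIX = (r1, 0x89)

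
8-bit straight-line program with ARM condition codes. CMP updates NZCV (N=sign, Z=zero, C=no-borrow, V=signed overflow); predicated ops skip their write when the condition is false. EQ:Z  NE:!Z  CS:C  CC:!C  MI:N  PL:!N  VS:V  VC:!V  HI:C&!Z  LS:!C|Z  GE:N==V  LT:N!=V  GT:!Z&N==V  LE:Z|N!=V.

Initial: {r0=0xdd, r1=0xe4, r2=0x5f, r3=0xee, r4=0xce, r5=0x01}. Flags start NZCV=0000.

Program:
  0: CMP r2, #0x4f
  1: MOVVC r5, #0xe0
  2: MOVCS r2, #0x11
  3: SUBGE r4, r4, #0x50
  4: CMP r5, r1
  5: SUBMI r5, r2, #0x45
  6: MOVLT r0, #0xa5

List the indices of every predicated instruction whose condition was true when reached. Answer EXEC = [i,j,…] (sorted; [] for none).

EXEC = [1,2,3,5,6]

[0] flags=0010 → (cmp)
[1] flags=0010 VC?T → r5=0xe0
[2] flags=0010 CS?T → r2=0x11
[3] flags=0010 GE?T → r4=0x7e
[4] flags=1000 → (cmp)
[5] flags=1000 MI?T → r5=0xcc
[6] flags=1000 LT?T → r0=0xa5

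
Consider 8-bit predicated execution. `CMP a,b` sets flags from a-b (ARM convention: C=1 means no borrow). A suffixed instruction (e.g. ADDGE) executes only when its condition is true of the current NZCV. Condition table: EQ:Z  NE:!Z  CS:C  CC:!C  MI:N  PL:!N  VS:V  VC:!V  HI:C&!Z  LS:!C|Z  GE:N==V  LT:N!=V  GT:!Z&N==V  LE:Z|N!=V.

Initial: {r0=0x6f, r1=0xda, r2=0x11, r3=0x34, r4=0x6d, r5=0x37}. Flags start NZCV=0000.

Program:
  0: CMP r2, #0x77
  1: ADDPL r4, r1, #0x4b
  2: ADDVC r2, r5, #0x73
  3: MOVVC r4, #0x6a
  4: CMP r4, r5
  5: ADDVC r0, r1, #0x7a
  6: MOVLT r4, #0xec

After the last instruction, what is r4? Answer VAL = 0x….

VAL = 0x6a

[0] flags=1000 → (cmp)
[1] flags=1000 PL?F → skip
[2] flags=1000 VC?T → r2=0xaa
[3] flags=1000 VC?T → r4=0x6a
[4] flags=0010 → (cmp)
[5] flags=0010 VC?T → r0=0x54
[6] flags=0010 LT?F → skip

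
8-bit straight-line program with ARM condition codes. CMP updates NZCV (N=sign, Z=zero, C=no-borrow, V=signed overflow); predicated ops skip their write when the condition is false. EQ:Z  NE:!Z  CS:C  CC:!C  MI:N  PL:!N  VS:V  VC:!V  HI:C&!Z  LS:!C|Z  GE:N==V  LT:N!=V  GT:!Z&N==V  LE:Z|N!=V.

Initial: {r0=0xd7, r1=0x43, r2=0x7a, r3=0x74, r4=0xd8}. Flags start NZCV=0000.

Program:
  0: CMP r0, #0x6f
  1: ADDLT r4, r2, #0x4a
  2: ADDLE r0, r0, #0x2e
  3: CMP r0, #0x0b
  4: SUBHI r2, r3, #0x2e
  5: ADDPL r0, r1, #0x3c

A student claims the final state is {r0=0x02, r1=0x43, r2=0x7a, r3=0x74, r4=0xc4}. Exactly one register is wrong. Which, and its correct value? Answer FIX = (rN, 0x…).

0: ✓ CMP  NZCV=0011
1: ✓ ADDLT  r4←0xc4
2: ✓ ADDLE  r0←0x05
3: ✓ CMP  NZCV=1000
4: · SUBHI
5: · ADDPL

FIX = (r0, 0x05)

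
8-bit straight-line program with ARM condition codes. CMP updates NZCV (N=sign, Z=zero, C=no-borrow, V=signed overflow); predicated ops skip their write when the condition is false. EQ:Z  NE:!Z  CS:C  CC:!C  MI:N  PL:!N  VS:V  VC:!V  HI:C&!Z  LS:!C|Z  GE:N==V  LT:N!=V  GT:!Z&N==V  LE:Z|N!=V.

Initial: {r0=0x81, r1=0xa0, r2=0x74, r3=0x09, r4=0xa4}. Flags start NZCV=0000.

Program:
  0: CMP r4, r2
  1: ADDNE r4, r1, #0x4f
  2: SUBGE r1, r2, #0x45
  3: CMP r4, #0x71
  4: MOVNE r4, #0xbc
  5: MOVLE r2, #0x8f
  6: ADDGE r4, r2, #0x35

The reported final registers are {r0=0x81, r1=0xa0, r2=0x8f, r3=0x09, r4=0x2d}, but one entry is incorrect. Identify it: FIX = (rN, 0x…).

[0] flags=0011 → (cmp)
[1] flags=0011 NE?T → r4=0xef
[2] flags=0011 GE?F → skip
[3] flags=0011 → (cmp)
[4] flags=0011 NE?T → r4=0xbc
[5] flags=0011 LE?T → r2=0x8f
[6] flags=0011 GE?F → skip

FIX = (r4, 0xbc)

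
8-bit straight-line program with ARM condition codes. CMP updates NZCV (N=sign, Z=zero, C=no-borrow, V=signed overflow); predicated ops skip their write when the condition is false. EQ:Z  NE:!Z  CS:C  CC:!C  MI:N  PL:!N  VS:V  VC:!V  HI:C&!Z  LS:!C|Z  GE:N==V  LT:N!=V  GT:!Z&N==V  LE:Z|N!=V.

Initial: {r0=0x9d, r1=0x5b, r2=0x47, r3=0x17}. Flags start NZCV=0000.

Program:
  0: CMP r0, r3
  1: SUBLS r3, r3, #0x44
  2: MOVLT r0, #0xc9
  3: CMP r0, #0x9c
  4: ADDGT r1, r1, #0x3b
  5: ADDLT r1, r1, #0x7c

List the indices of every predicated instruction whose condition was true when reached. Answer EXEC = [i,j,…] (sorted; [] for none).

[0] flags=1010 → (cmp)
[1] flags=1010 LS?F → skip
[2] flags=1010 LT?T → r0=0xc9
[3] flags=0010 → (cmp)
[4] flags=0010 GT?T → r1=0x96
[5] flags=0010 LT?F → skip

EXEC = [2,4]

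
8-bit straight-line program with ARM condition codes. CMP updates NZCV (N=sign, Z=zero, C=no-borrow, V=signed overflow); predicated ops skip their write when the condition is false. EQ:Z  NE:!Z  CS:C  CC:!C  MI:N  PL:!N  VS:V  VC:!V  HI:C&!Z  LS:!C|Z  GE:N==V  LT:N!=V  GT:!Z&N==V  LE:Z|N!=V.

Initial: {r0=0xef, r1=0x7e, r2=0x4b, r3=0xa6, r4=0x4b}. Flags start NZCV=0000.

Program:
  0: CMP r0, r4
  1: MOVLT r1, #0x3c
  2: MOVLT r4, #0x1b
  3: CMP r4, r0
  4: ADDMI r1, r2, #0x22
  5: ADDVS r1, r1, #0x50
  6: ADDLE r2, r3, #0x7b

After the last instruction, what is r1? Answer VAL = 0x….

[0] flags=1010 → (cmp)
[1] flags=1010 LT?T → r1=0x3c
[2] flags=1010 LT?T → r4=0x1b
[3] flags=0000 → (cmp)
[4] flags=0000 MI?F → skip
[5] flags=0000 VS?F → skip
[6] flags=0000 LE?F → skip

VAL = 0x3c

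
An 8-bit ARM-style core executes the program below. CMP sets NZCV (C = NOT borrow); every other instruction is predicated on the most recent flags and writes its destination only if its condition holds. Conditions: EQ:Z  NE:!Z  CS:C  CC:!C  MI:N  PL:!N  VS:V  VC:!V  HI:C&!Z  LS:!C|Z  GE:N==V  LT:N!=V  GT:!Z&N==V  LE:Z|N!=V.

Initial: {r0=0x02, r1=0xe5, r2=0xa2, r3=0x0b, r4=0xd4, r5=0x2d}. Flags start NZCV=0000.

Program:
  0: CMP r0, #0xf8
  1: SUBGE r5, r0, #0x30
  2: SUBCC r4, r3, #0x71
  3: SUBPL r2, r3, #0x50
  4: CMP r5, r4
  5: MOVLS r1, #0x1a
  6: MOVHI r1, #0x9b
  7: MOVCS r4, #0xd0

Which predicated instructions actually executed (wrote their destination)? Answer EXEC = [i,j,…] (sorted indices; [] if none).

EXEC = [1,2,3,6,7]

0: ✓ CMP  NZCV=0000
1: ✓ SUBGE  r5←0xd2
2: ✓ SUBCC  r4←0x9a
3: ✓ SUBPL  r2←0xbb
4: ✓ CMP  NZCV=0010
5: · MOVLS
6: ✓ MOVHI  r1←0x9b
7: ✓ MOVCS  r4←0xd0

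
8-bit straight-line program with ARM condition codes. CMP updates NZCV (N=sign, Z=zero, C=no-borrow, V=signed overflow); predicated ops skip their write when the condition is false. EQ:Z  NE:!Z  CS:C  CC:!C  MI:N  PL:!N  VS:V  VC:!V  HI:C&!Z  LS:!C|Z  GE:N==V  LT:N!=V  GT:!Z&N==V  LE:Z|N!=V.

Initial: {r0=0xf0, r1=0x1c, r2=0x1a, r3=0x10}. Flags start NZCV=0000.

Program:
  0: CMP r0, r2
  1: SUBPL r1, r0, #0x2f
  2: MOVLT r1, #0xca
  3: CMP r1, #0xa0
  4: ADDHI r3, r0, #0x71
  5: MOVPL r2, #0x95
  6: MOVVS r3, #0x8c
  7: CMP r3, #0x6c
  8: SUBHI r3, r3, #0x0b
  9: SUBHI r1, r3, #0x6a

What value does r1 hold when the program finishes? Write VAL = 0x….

0: ✓ CMP  NZCV=1010
1: · SUBPL
2: ✓ MOVLT  r1←0xca
3: ✓ CMP  NZCV=0010
4: ✓ ADDHI  r3←0x61
5: ✓ MOVPL  r2←0x95
6: · MOVVS
7: ✓ CMP  NZCV=1000
8: · SUBHI
9: · SUBHI

VAL = 0xca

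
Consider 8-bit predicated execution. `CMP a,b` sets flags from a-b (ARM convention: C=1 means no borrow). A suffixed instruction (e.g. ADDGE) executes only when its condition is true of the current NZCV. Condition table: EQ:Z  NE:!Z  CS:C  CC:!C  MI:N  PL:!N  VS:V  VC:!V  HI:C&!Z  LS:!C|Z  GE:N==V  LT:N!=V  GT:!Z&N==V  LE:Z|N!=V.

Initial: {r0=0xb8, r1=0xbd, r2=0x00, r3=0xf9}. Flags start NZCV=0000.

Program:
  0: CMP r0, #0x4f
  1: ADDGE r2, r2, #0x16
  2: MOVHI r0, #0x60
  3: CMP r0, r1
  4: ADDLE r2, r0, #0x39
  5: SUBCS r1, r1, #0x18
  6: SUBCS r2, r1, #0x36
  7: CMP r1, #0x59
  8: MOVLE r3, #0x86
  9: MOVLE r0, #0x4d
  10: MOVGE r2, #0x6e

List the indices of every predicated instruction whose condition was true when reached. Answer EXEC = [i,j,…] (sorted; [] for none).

EXEC = [2,8,9]

0: ✓ CMP  NZCV=0011
1: · ADDGE
2: ✓ MOVHI  r0←0x60
3: ✓ CMP  NZCV=1001
4: · ADDLE
5: · SUBCS
6: · SUBCS
7: ✓ CMP  NZCV=0011
8: ✓ MOVLE  r3←0x86
9: ✓ MOVLE  r0←0x4d
10: · MOVGE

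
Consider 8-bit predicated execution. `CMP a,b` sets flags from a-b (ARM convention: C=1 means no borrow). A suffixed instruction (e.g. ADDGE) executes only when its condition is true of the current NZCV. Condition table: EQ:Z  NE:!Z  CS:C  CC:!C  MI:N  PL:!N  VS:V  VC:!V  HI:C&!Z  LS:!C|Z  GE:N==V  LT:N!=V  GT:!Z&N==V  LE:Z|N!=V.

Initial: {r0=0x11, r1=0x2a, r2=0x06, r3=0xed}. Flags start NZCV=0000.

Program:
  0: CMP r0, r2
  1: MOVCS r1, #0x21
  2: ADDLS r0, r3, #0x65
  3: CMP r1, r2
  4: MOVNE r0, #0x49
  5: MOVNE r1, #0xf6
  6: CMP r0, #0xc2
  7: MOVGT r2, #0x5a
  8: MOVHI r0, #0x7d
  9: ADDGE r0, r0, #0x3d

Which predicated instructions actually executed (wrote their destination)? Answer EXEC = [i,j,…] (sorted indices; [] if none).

0: ✓ CMP  NZCV=0010
1: ✓ MOVCS  r1←0x21
2: · ADDLS
3: ✓ CMP  NZCV=0010
4: ✓ MOVNE  r0←0x49
5: ✓ MOVNE  r1←0xf6
6: ✓ CMP  NZCV=1001
7: ✓ MOVGT  r2←0x5a
8: · MOVHI
9: ✓ ADDGE  r0←0x86

EXEC = [1,4,5,7,9]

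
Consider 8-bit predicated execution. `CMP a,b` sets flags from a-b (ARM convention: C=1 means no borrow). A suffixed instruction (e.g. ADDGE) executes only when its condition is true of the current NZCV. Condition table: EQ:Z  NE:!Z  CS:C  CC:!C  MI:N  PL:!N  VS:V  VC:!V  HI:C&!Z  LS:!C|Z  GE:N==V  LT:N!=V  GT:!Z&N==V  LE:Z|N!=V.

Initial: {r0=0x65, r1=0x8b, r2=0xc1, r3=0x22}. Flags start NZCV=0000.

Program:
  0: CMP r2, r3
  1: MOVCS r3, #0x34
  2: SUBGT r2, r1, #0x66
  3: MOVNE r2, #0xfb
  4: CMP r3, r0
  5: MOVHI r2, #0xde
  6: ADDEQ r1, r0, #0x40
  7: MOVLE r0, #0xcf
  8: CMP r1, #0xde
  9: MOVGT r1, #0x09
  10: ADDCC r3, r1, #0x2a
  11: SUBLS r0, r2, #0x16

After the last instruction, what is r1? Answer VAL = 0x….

VAL = 0x8b

[0] flags=1010 → (cmp)
[1] flags=1010 CS?T → r3=0x34
[2] flags=1010 GT?F → skip
[3] flags=1010 NE?T → r2=0xfb
[4] flags=1000 → (cmp)
[5] flags=1000 HI?F → skip
[6] flags=1000 EQ?F → skip
[7] flags=1000 LE?T → r0=0xcf
[8] flags=1000 → (cmp)
[9] flags=1000 GT?F → skip
[10] flags=1000 CC?T → r3=0xb5
[11] flags=1000 LS?T → r0=0xe5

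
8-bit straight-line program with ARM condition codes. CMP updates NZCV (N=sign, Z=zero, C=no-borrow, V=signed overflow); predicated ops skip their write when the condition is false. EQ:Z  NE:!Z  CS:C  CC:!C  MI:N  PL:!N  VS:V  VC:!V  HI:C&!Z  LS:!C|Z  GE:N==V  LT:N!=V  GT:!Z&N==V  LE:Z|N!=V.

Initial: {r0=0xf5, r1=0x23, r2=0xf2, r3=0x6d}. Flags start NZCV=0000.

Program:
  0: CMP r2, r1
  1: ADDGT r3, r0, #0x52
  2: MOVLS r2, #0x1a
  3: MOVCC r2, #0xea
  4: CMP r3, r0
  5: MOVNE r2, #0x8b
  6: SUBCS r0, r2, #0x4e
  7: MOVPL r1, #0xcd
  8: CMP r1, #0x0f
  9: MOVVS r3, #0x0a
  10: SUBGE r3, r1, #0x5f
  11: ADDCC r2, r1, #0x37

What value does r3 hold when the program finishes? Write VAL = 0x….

[0] flags=1010 → (cmp)
[1] flags=1010 GT?F → skip
[2] flags=1010 LS?F → skip
[3] flags=1010 CC?F → skip
[4] flags=0000 → (cmp)
[5] flags=0000 NE?T → r2=0x8b
[6] flags=0000 CS?F → skip
[7] flags=0000 PL?T → r1=0xcd
[8] flags=1010 → (cmp)
[9] flags=1010 VS?F → skip
[10] flags=1010 GE?F → skip
[11] flags=1010 CC?F → skip

VAL = 0x6d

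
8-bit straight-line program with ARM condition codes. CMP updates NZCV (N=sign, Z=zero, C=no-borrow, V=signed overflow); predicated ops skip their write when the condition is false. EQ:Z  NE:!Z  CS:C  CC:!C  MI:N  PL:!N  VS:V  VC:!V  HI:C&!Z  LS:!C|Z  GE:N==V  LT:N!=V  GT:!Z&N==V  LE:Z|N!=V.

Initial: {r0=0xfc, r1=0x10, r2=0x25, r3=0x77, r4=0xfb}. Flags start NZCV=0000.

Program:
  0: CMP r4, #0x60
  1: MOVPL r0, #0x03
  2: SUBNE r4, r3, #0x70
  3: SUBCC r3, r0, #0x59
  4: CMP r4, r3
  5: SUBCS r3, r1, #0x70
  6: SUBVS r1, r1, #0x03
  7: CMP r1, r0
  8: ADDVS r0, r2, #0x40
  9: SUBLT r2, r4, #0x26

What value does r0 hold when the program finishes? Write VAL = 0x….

[0] flags=1010 → (cmp)
[1] flags=1010 PL?F → skip
[2] flags=1010 NE?T → r4=0x07
[3] flags=1010 CC?F → skip
[4] flags=1000 → (cmp)
[5] flags=1000 CS?F → skip
[6] flags=1000 VS?F → skip
[7] flags=0000 → (cmp)
[8] flags=0000 VS?F → skip
[9] flags=0000 LT?F → skip

VAL = 0xfc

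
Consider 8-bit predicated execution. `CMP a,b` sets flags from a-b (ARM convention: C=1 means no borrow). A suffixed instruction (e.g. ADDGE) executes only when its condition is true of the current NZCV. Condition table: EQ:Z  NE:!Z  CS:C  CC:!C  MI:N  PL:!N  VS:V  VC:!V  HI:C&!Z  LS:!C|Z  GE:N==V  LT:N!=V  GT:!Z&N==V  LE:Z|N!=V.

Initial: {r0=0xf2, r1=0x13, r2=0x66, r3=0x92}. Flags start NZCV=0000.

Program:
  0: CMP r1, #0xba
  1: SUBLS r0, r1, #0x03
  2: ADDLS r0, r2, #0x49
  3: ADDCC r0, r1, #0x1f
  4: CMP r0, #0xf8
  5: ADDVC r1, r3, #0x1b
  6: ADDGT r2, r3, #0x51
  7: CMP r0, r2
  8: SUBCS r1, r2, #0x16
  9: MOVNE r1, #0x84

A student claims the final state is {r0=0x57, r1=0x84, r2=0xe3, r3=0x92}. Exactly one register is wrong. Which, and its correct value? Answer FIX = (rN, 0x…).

0: ✓ CMP  NZCV=0000
1: ✓ SUBLS  r0←0x10
2: ✓ ADDLS  r0←0xaf
3: ✓ ADDCC  r0←0x32
4: ✓ CMP  NZCV=0000
5: ✓ ADDVC  r1←0xad
6: ✓ ADDGT  r2←0xe3
7: ✓ CMP  NZCV=0000
8: · SUBCS
9: ✓ MOVNE  r1←0x84

FIX = (r0, 0x32)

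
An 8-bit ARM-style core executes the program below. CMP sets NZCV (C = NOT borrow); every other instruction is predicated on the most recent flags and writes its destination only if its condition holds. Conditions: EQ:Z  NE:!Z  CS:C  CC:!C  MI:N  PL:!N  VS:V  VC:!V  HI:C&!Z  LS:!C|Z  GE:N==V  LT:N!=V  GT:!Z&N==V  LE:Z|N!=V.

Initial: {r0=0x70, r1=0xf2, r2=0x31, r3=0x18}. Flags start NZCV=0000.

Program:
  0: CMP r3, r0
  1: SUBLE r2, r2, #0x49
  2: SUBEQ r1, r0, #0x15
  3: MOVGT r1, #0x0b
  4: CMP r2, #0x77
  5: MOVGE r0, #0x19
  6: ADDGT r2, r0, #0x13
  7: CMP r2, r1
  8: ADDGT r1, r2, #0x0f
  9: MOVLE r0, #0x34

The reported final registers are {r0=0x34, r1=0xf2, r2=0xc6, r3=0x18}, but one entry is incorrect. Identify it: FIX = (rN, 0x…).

FIX = (r2, 0xe8)

[0] flags=1000 → (cmp)
[1] flags=1000 LE?T → r2=0xe8
[2] flags=1000 EQ?F → skip
[3] flags=1000 GT?F → skip
[4] flags=0011 → (cmp)
[5] flags=0011 GE?F → skip
[6] flags=0011 GT?F → skip
[7] flags=1000 → (cmp)
[8] flags=1000 GT?F → skip
[9] flags=1000 LE?T → r0=0x34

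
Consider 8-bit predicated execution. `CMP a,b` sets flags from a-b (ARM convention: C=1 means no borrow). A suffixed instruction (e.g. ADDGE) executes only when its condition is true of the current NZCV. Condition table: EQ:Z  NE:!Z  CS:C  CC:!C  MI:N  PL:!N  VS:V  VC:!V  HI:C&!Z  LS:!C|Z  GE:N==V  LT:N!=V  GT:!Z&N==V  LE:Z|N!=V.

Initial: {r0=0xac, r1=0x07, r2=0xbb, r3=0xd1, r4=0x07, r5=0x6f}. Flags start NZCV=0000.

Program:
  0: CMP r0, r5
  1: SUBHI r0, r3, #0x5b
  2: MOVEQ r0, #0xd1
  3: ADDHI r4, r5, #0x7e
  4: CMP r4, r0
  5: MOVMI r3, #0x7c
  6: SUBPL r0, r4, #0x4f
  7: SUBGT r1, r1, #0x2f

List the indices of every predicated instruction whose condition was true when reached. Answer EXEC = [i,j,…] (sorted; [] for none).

[0] flags=0011 → (cmp)
[1] flags=0011 HI?T → r0=0x76
[2] flags=0011 EQ?F → skip
[3] flags=0011 HI?T → r4=0xed
[4] flags=0011 → (cmp)
[5] flags=0011 MI?F → skip
[6] flags=0011 PL?T → r0=0x9e
[7] flags=0011 GT?F → skip

EXEC = [1,3,6]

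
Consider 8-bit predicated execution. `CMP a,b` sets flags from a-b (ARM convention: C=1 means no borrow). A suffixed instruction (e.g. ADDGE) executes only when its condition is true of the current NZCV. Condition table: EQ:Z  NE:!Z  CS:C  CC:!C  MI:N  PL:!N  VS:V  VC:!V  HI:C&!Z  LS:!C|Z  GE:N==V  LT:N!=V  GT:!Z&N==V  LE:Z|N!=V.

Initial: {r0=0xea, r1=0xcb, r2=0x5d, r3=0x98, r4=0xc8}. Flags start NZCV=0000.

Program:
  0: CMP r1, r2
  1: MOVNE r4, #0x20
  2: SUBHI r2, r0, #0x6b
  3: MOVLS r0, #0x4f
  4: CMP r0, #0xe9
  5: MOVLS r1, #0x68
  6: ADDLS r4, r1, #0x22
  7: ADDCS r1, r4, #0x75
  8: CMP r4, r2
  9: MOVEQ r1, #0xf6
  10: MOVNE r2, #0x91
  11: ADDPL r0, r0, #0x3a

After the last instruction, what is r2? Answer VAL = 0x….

0: ✓ CMP  NZCV=0011
1: ✓ MOVNE  r4←0x20
2: ✓ SUBHI  r2←0x7f
3: · MOVLS
4: ✓ CMP  NZCV=0010
5: · MOVLS
6: · ADDLS
7: ✓ ADDCS  r1←0x95
8: ✓ CMP  NZCV=1000
9: · MOVEQ
10: ✓ MOVNE  r2←0x91
11: · ADDPL

VAL = 0x91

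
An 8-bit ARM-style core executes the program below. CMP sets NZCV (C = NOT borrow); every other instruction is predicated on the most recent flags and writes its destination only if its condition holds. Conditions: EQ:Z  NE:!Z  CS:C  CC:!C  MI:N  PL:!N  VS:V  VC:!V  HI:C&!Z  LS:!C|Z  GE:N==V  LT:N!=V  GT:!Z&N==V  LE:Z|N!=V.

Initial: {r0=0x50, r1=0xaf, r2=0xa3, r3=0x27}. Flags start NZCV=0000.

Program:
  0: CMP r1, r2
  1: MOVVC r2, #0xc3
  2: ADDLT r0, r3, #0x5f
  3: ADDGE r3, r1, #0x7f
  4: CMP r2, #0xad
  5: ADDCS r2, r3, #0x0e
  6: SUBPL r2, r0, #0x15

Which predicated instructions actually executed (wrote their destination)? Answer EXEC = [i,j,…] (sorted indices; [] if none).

[0] flags=0010 → (cmp)
[1] flags=0010 VC?T → r2=0xc3
[2] flags=0010 LT?F → skip
[3] flags=0010 GE?T → r3=0x2e
[4] flags=0010 → (cmp)
[5] flags=0010 CS?T → r2=0x3c
[6] flags=0010 PL?T → r2=0x3b

EXEC = [1,3,5,6]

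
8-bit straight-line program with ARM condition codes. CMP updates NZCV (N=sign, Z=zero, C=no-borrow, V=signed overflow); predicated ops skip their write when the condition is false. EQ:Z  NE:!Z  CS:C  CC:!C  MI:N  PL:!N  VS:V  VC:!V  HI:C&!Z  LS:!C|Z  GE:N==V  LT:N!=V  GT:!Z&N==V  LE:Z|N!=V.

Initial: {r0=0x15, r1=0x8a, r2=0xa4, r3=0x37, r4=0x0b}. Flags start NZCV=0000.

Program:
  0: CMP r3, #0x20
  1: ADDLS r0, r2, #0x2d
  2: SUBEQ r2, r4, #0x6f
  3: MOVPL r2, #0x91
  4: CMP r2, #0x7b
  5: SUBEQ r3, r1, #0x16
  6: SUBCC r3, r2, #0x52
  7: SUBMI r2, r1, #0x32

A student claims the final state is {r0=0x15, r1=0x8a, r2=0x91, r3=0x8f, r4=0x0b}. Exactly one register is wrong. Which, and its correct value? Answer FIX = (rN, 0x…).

FIX = (r3, 0x37)

0: ✓ CMP  NZCV=0010
1: · ADDLS
2: · SUBEQ
3: ✓ MOVPL  r2←0x91
4: ✓ CMP  NZCV=0011
5: · SUBEQ
6: · SUBCC
7: · SUBMI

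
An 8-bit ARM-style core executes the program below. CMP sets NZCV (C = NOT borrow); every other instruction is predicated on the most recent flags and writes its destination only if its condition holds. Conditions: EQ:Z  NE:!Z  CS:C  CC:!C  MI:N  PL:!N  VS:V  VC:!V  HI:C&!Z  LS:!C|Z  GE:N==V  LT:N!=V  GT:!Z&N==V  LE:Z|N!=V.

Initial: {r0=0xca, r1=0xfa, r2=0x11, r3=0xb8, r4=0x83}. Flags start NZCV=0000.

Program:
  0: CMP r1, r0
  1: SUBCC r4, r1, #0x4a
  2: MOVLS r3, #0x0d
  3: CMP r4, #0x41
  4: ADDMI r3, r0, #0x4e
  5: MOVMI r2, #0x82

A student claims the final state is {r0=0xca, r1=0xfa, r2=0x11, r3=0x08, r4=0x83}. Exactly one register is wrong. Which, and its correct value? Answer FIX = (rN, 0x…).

FIX = (r3, 0xb8)

[0] flags=0010 → (cmp)
[1] flags=0010 CC?F → skip
[2] flags=0010 LS?F → skip
[3] flags=0011 → (cmp)
[4] flags=0011 MI?F → skip
[5] flags=0011 MI?F → skip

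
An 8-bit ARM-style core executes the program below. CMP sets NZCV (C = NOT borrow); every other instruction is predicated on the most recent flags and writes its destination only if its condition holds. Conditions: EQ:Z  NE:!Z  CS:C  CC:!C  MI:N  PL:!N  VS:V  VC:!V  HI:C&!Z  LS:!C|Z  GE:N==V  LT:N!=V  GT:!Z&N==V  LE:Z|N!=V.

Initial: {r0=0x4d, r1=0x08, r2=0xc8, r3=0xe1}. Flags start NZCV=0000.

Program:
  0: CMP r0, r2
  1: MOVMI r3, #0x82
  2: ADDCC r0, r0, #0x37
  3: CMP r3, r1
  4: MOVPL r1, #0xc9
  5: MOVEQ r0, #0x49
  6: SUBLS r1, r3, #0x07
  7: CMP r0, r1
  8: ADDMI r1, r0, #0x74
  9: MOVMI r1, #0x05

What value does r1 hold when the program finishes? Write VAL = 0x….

[0] flags=1001 → (cmp)
[1] flags=1001 MI?T → r3=0x82
[2] flags=1001 CC?T → r0=0x84
[3] flags=0011 → (cmp)
[4] flags=0011 PL?T → r1=0xc9
[5] flags=0011 EQ?F → skip
[6] flags=0011 LS?F → skip
[7] flags=1000 → (cmp)
[8] flags=1000 MI?T → r1=0xf8
[9] flags=1000 MI?T → r1=0x05

VAL = 0x05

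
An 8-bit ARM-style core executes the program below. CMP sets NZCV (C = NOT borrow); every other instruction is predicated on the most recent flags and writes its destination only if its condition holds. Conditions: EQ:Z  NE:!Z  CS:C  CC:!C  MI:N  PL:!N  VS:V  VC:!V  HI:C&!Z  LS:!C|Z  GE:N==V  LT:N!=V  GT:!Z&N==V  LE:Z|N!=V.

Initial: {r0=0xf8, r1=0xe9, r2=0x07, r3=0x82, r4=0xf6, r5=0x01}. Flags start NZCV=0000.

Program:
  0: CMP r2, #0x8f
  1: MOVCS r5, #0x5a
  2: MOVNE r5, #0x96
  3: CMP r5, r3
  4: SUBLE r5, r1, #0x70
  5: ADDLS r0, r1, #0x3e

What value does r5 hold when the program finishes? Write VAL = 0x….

0: ✓ CMP  NZCV=0000
1: · MOVCS
2: ✓ MOVNE  r5←0x96
3: ✓ CMP  NZCV=0010
4: · SUBLE
5: · ADDLS

VAL = 0x96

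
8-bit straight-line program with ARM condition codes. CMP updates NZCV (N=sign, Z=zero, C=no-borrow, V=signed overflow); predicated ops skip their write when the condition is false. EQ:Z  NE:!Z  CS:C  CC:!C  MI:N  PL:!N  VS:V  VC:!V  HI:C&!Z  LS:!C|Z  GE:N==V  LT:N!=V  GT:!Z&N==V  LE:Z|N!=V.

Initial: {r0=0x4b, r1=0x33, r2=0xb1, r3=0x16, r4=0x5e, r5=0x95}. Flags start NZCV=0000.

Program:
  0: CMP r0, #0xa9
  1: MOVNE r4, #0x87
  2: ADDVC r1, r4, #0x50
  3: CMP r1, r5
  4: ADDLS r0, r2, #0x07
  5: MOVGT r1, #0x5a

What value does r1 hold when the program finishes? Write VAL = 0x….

[0] flags=1001 → (cmp)
[1] flags=1001 NE?T → r4=0x87
[2] flags=1001 VC?F → skip
[3] flags=1001 → (cmp)
[4] flags=1001 LS?T → r0=0xb8
[5] flags=1001 GT?T → r1=0x5a

VAL = 0x5a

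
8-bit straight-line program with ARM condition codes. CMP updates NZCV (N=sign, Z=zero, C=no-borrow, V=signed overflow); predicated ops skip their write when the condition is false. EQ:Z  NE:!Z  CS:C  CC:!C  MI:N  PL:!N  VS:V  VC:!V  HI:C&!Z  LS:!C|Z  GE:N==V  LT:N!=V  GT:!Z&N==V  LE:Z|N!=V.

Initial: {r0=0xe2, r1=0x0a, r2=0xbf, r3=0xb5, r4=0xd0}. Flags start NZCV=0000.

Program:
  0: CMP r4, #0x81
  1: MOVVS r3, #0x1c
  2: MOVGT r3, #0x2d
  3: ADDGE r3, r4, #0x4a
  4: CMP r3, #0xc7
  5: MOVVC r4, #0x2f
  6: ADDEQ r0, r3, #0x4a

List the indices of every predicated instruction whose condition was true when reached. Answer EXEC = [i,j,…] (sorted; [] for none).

EXEC = [2,3,5]

0: ✓ CMP  NZCV=0010
1: · MOVVS
2: ✓ MOVGT  r3←0x2d
3: ✓ ADDGE  r3←0x1a
4: ✓ CMP  NZCV=0000
5: ✓ MOVVC  r4←0x2f
6: · ADDEQ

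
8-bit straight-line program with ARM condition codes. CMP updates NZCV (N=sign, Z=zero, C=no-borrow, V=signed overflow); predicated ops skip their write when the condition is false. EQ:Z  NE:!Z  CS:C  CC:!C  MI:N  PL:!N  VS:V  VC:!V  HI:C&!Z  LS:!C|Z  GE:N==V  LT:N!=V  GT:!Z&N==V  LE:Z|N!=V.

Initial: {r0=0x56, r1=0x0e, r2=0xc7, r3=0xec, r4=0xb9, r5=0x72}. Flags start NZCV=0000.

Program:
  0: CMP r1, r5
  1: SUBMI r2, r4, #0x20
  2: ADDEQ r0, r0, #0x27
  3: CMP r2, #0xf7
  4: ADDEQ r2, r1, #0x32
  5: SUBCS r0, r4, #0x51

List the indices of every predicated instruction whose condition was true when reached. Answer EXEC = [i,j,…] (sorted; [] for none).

0: ✓ CMP  NZCV=1000
1: ✓ SUBMI  r2←0x99
2: · ADDEQ
3: ✓ CMP  NZCV=1000
4: · ADDEQ
5: · SUBCS

EXEC = [1]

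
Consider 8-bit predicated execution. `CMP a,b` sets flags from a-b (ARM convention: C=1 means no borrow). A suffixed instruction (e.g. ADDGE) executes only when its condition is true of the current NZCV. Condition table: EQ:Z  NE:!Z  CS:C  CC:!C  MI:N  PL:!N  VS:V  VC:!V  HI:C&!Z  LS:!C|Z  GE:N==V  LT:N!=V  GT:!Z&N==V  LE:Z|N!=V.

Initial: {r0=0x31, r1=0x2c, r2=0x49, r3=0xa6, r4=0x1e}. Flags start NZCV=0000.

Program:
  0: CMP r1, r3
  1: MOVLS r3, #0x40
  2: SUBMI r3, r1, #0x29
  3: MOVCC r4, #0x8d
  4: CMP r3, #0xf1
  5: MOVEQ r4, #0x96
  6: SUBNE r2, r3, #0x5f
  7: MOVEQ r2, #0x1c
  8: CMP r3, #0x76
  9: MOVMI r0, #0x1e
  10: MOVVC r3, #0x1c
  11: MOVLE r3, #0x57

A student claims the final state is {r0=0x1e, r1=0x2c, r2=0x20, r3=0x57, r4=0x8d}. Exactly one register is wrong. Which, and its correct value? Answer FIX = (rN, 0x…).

0: ✓ CMP  NZCV=1001
1: ✓ MOVLS  r3←0x40
2: ✓ SUBMI  r3←0x03
3: ✓ MOVCC  r4←0x8d
4: ✓ CMP  NZCV=0000
5: · MOVEQ
6: ✓ SUBNE  r2←0xa4
7: · MOVEQ
8: ✓ CMP  NZCV=1000
9: ✓ MOVMI  r0←0x1e
10: ✓ MOVVC  r3←0x1c
11: ✓ MOVLE  r3←0x57

FIX = (r2, 0xa4)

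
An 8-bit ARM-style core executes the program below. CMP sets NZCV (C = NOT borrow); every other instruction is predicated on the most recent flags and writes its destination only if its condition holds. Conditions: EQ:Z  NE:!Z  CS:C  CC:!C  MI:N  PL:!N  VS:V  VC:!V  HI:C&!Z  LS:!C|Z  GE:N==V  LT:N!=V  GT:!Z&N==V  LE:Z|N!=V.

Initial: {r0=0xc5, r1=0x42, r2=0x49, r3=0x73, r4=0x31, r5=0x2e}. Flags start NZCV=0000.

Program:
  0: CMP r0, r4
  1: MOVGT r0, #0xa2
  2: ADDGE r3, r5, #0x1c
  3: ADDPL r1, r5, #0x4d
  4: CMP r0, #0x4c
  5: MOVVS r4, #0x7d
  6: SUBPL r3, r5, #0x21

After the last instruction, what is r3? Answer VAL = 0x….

0: ✓ CMP  NZCV=1010
1: · MOVGT
2: · ADDGE
3: · ADDPL
4: ✓ CMP  NZCV=0011
5: ✓ MOVVS  r4←0x7d
6: ✓ SUBPL  r3←0x0d

VAL = 0x0d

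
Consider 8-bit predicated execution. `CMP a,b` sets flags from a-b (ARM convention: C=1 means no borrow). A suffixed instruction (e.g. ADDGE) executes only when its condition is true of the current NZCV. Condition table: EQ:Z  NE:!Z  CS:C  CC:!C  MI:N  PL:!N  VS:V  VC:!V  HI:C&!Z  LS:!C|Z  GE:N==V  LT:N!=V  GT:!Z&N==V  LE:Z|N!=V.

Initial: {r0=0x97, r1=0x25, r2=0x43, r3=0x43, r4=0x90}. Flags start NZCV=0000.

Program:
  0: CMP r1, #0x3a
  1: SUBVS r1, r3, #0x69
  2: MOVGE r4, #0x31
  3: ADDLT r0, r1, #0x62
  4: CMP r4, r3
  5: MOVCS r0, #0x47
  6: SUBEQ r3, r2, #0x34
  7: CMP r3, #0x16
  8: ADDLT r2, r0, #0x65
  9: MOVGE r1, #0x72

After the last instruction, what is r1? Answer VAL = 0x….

0: ✓ CMP  NZCV=1000
1: · SUBVS
2: · MOVGE
3: ✓ ADDLT  r0←0x87
4: ✓ CMP  NZCV=0011
5: ✓ MOVCS  r0←0x47
6: · SUBEQ
7: ✓ CMP  NZCV=0010
8: · ADDLT
9: ✓ MOVGE  r1←0x72

VAL = 0x72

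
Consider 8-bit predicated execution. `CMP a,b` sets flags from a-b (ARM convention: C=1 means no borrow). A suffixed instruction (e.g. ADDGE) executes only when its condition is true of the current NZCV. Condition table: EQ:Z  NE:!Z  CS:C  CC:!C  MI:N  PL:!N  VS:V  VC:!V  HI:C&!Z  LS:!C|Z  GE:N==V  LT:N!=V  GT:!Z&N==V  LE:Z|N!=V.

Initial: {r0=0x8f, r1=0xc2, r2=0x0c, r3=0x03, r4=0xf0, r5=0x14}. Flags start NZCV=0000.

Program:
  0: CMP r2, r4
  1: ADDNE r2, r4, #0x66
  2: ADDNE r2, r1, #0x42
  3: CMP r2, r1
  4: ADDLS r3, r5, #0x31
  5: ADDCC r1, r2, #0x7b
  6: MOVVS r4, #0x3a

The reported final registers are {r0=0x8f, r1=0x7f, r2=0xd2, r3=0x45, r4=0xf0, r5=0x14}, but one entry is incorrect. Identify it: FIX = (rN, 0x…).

FIX = (r2, 0x04)

0: ✓ CMP  NZCV=0000
1: ✓ ADDNE  r2←0x56
2: ✓ ADDNE  r2←0x04
3: ✓ CMP  NZCV=0000
4: ✓ ADDLS  r3←0x45
5: ✓ ADDCC  r1←0x7f
6: · MOVVS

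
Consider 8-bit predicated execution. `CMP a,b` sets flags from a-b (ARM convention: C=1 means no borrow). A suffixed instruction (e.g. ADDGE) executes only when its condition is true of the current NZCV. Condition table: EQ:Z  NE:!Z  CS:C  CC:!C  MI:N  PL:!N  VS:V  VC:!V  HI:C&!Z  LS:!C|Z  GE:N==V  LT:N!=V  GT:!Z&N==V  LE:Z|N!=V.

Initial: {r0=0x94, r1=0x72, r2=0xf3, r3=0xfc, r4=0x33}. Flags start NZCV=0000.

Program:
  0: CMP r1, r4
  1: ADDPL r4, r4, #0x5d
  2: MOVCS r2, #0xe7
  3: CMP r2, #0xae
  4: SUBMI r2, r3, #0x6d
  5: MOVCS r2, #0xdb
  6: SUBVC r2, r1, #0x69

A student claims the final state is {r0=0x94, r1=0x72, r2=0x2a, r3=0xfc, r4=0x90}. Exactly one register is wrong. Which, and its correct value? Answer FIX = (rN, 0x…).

[0] flags=0010 → (cmp)
[1] flags=0010 PL?T → r4=0x90
[2] flags=0010 CS?T → r2=0xe7
[3] flags=0010 → (cmp)
[4] flags=0010 MI?F → skip
[5] flags=0010 CS?T → r2=0xdb
[6] flags=0010 VC?T → r2=0x09

FIX = (r2, 0x09)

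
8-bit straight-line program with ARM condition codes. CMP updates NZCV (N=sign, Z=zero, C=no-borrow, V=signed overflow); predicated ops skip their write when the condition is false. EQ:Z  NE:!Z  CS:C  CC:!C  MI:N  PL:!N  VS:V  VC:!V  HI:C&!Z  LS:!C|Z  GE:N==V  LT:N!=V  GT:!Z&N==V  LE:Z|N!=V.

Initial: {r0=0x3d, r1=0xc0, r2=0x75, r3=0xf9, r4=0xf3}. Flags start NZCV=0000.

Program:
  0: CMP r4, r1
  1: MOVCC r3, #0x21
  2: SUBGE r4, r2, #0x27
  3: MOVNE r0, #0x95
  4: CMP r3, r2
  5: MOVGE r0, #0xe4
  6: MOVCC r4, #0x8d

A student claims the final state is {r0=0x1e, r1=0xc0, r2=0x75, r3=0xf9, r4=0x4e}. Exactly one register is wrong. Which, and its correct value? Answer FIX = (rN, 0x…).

0: ✓ CMP  NZCV=0010
1: · MOVCC
2: ✓ SUBGE  r4←0x4e
3: ✓ MOVNE  r0←0x95
4: ✓ CMP  NZCV=1010
5: · MOVGE
6: · MOVCC

FIX = (r0, 0x95)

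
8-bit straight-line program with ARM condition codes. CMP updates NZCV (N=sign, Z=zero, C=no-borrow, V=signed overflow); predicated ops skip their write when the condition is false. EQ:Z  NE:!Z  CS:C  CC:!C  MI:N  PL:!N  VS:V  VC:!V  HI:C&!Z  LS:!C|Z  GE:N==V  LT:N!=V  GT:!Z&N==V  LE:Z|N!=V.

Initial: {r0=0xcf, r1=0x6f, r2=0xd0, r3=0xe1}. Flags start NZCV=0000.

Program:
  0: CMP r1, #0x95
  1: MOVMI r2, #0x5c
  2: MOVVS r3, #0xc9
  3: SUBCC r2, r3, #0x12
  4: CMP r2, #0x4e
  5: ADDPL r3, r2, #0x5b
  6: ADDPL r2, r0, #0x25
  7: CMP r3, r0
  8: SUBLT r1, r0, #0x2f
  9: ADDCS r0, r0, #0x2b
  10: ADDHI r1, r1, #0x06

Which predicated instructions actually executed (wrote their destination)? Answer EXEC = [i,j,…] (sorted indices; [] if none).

[0] flags=1001 → (cmp)
[1] flags=1001 MI?T → r2=0x5c
[2] flags=1001 VS?T → r3=0xc9
[3] flags=1001 CC?T → r2=0xb7
[4] flags=0011 → (cmp)
[5] flags=0011 PL?T → r3=0x12
[6] flags=0011 PL?T → r2=0xf4
[7] flags=0000 → (cmp)
[8] flags=0000 LT?F → skip
[9] flags=0000 CS?F → skip
[10] flags=0000 HI?F → skip

EXEC = [1,2,3,5,6]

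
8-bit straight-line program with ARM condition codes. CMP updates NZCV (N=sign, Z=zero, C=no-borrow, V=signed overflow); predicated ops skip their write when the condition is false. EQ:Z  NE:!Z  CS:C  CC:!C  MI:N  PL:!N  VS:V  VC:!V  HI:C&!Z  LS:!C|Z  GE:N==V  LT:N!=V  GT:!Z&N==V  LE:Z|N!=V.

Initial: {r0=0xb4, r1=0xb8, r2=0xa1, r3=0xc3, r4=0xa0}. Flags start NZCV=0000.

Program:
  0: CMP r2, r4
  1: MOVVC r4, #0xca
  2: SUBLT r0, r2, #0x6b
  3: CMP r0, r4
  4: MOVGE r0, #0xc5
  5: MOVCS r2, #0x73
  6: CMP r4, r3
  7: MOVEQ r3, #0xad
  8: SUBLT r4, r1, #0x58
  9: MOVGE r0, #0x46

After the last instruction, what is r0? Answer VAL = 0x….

0: ✓ CMP  NZCV=0010
1: ✓ MOVVC  r4←0xca
2: · SUBLT
3: ✓ CMP  NZCV=1000
4: · MOVGE
5: · MOVCS
6: ✓ CMP  NZCV=0010
7: · MOVEQ
8: · SUBLT
9: ✓ MOVGE  r0←0x46

VAL = 0x46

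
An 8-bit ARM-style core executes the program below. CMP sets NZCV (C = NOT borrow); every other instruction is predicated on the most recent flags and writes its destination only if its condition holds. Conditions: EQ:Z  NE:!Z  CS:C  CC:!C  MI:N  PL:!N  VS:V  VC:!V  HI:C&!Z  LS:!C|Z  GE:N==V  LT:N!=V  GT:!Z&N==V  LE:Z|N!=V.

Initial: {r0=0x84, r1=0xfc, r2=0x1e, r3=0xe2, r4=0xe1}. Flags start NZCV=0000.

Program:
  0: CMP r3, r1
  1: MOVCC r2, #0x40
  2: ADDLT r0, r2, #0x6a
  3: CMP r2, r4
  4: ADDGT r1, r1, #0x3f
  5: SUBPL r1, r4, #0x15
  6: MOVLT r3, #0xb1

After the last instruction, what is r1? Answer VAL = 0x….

[0] flags=1000 → (cmp)
[1] flags=1000 CC?T → r2=0x40
[2] flags=1000 LT?T → r0=0xaa
[3] flags=0000 → (cmp)
[4] flags=0000 GT?T → r1=0x3b
[5] flags=0000 PL?T → r1=0xcc
[6] flags=0000 LT?F → skip

VAL = 0xcc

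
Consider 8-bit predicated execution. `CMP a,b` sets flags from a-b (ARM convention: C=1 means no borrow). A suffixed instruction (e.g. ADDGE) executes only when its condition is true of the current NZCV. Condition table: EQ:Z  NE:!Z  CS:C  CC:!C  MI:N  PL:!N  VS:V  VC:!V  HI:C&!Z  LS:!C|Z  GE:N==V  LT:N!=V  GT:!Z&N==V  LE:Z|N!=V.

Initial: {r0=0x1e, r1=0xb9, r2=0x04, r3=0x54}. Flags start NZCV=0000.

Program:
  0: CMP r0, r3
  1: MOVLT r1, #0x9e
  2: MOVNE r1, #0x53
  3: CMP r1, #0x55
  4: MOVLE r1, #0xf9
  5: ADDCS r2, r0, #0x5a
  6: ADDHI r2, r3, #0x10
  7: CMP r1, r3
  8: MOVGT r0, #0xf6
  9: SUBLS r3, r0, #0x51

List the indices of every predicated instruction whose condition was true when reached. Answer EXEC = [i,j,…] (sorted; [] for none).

EXEC = [1,2,4]

[0] flags=1000 → (cmp)
[1] flags=1000 LT?T → r1=0x9e
[2] flags=1000 NE?T → r1=0x53
[3] flags=1000 → (cmp)
[4] flags=1000 LE?T → r1=0xf9
[5] flags=1000 CS?F → skip
[6] flags=1000 HI?F → skip
[7] flags=1010 → (cmp)
[8] flags=1010 GT?F → skip
[9] flags=1010 LS?F → skip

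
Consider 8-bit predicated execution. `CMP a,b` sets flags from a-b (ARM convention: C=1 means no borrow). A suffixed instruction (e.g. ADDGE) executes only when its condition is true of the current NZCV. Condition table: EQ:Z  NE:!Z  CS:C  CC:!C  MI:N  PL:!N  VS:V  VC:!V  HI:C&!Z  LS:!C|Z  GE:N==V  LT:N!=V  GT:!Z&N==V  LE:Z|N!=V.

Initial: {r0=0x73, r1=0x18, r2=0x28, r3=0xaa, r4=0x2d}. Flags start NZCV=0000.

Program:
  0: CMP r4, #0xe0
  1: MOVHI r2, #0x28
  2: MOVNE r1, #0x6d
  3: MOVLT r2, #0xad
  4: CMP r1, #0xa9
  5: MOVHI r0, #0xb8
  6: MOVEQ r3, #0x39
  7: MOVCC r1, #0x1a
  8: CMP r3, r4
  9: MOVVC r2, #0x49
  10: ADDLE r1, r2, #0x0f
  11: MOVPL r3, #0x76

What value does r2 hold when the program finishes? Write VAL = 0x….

VAL = 0x28

0: ✓ CMP  NZCV=0000
1: · MOVHI
2: ✓ MOVNE  r1←0x6d
3: · MOVLT
4: ✓ CMP  NZCV=1001
5: · MOVHI
6: · MOVEQ
7: ✓ MOVCC  r1←0x1a
8: ✓ CMP  NZCV=0011
9: · MOVVC
10: ✓ ADDLE  r1←0x37
11: ✓ MOVPL  r3←0x76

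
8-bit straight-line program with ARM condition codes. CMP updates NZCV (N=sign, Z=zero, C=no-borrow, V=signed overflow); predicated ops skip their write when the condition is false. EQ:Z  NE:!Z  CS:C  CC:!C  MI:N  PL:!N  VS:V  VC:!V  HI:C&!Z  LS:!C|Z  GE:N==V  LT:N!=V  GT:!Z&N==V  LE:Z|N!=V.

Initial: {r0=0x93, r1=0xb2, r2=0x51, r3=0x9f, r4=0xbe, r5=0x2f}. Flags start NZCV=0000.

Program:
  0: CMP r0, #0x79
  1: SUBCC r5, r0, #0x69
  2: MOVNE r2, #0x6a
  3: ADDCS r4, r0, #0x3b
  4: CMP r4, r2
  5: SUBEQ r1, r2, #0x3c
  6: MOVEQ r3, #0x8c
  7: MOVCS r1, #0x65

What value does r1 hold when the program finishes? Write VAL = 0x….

0: ✓ CMP  NZCV=0011
1: · SUBCC
2: ✓ MOVNE  r2←0x6a
3: ✓ ADDCS  r4←0xce
4: ✓ CMP  NZCV=0011
5: · SUBEQ
6: · MOVEQ
7: ✓ MOVCS  r1←0x65

VAL = 0x65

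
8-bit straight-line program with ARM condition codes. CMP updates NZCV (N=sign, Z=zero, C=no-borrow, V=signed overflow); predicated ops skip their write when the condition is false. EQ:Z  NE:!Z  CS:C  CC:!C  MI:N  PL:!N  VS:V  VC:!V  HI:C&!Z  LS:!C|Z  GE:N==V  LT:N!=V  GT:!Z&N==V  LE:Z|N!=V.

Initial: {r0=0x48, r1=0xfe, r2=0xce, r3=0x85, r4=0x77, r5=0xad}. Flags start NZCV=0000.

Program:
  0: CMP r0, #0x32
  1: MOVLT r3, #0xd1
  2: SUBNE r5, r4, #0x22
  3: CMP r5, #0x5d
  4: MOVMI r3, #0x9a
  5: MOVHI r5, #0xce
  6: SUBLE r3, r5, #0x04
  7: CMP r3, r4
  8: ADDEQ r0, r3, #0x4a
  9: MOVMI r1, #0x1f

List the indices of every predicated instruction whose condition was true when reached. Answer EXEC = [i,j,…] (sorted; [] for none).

EXEC = [2,4,6,9]

0: ✓ CMP  NZCV=0010
1: · MOVLT
2: ✓ SUBNE  r5←0x55
3: ✓ CMP  NZCV=1000
4: ✓ MOVMI  r3←0x9a
5: · MOVHI
6: ✓ SUBLE  r3←0x51
7: ✓ CMP  NZCV=1000
8: · ADDEQ
9: ✓ MOVMI  r1←0x1f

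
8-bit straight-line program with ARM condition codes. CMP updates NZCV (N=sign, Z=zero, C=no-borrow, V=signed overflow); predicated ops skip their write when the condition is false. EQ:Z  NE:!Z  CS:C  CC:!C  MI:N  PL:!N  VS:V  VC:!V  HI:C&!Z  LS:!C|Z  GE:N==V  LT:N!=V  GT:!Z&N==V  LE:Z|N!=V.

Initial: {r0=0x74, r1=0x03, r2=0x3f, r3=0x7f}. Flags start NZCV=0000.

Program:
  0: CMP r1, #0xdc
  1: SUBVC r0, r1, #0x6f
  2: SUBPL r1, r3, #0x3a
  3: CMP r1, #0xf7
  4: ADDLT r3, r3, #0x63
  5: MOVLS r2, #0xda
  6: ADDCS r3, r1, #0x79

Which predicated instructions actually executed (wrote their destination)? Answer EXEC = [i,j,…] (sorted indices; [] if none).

EXEC = [1,2,5]

0: ✓ CMP  NZCV=0000
1: ✓ SUBVC  r0←0x94
2: ✓ SUBPL  r1←0x45
3: ✓ CMP  NZCV=0000
4: · ADDLT
5: ✓ MOVLS  r2←0xda
6: · ADDCS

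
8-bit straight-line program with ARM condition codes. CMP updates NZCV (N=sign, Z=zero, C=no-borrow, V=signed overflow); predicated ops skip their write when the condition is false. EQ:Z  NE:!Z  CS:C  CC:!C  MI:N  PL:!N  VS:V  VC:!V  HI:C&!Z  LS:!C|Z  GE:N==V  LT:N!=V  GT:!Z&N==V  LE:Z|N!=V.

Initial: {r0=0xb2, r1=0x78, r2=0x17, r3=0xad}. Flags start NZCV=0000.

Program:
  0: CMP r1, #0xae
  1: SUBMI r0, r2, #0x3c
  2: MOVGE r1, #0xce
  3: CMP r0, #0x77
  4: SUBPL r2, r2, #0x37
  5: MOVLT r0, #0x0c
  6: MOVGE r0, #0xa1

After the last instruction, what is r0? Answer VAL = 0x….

0: ✓ CMP  NZCV=1001
1: ✓ SUBMI  r0←0xdb
2: ✓ MOVGE  r1←0xce
3: ✓ CMP  NZCV=0011
4: ✓ SUBPL  r2←0xe0
5: ✓ MOVLT  r0←0x0c
6: · MOVGE

VAL = 0x0c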